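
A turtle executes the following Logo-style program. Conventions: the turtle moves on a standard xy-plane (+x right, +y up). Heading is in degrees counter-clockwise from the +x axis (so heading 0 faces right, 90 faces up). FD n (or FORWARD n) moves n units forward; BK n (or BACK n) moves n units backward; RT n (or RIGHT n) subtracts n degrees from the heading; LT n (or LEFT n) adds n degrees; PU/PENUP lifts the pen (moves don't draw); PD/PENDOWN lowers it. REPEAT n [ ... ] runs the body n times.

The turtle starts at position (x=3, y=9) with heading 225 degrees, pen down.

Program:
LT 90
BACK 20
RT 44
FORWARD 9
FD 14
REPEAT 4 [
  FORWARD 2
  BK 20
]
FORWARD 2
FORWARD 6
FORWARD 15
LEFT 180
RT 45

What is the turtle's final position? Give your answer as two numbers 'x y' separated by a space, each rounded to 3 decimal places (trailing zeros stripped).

Executing turtle program step by step:
Start: pos=(3,9), heading=225, pen down
LT 90: heading 225 -> 315
BK 20: (3,9) -> (-11.142,23.142) [heading=315, draw]
RT 44: heading 315 -> 271
FD 9: (-11.142,23.142) -> (-10.985,14.144) [heading=271, draw]
FD 14: (-10.985,14.144) -> (-10.741,0.146) [heading=271, draw]
REPEAT 4 [
  -- iteration 1/4 --
  FD 2: (-10.741,0.146) -> (-10.706,-1.854) [heading=271, draw]
  BK 20: (-10.706,-1.854) -> (-11.055,18.143) [heading=271, draw]
  -- iteration 2/4 --
  FD 2: (-11.055,18.143) -> (-11.02,16.143) [heading=271, draw]
  BK 20: (-11.02,16.143) -> (-11.369,36.14) [heading=271, draw]
  -- iteration 3/4 --
  FD 2: (-11.369,36.14) -> (-11.334,34.14) [heading=271, draw]
  BK 20: (-11.334,34.14) -> (-11.683,54.137) [heading=271, draw]
  -- iteration 4/4 --
  FD 2: (-11.683,54.137) -> (-11.648,52.138) [heading=271, draw]
  BK 20: (-11.648,52.138) -> (-11.997,72.135) [heading=271, draw]
]
FD 2: (-11.997,72.135) -> (-11.962,70.135) [heading=271, draw]
FD 6: (-11.962,70.135) -> (-11.858,64.136) [heading=271, draw]
FD 15: (-11.858,64.136) -> (-11.596,49.138) [heading=271, draw]
LT 180: heading 271 -> 91
RT 45: heading 91 -> 46
Final: pos=(-11.596,49.138), heading=46, 14 segment(s) drawn

Answer: -11.596 49.138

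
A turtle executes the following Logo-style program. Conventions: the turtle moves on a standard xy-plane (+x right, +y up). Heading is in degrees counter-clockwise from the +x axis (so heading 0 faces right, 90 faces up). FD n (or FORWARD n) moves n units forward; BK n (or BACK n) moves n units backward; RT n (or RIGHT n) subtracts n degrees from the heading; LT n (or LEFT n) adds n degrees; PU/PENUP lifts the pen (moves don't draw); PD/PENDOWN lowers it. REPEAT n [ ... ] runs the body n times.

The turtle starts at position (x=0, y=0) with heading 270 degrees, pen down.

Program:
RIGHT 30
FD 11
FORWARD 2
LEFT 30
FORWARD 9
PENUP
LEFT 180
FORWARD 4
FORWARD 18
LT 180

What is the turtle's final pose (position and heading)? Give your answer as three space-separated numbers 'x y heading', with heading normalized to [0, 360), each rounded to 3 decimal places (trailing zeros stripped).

Answer: -6.5 1.742 270

Derivation:
Executing turtle program step by step:
Start: pos=(0,0), heading=270, pen down
RT 30: heading 270 -> 240
FD 11: (0,0) -> (-5.5,-9.526) [heading=240, draw]
FD 2: (-5.5,-9.526) -> (-6.5,-11.258) [heading=240, draw]
LT 30: heading 240 -> 270
FD 9: (-6.5,-11.258) -> (-6.5,-20.258) [heading=270, draw]
PU: pen up
LT 180: heading 270 -> 90
FD 4: (-6.5,-20.258) -> (-6.5,-16.258) [heading=90, move]
FD 18: (-6.5,-16.258) -> (-6.5,1.742) [heading=90, move]
LT 180: heading 90 -> 270
Final: pos=(-6.5,1.742), heading=270, 3 segment(s) drawn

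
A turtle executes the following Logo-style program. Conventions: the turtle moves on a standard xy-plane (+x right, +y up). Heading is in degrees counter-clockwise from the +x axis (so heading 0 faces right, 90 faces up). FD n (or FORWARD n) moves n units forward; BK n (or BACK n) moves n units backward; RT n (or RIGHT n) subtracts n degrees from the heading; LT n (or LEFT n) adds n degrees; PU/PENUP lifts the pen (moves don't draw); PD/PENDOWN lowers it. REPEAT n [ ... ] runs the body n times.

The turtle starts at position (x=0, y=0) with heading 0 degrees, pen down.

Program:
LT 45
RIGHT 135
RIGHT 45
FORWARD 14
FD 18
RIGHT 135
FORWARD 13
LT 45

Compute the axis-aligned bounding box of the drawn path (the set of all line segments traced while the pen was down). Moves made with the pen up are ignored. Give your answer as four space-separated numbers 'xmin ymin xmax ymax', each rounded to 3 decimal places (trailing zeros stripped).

Executing turtle program step by step:
Start: pos=(0,0), heading=0, pen down
LT 45: heading 0 -> 45
RT 135: heading 45 -> 270
RT 45: heading 270 -> 225
FD 14: (0,0) -> (-9.899,-9.899) [heading=225, draw]
FD 18: (-9.899,-9.899) -> (-22.627,-22.627) [heading=225, draw]
RT 135: heading 225 -> 90
FD 13: (-22.627,-22.627) -> (-22.627,-9.627) [heading=90, draw]
LT 45: heading 90 -> 135
Final: pos=(-22.627,-9.627), heading=135, 3 segment(s) drawn

Segment endpoints: x in {-22.627, -22.627, -9.899, 0}, y in {-22.627, -9.899, -9.627, 0}
xmin=-22.627, ymin=-22.627, xmax=0, ymax=0

Answer: -22.627 -22.627 0 0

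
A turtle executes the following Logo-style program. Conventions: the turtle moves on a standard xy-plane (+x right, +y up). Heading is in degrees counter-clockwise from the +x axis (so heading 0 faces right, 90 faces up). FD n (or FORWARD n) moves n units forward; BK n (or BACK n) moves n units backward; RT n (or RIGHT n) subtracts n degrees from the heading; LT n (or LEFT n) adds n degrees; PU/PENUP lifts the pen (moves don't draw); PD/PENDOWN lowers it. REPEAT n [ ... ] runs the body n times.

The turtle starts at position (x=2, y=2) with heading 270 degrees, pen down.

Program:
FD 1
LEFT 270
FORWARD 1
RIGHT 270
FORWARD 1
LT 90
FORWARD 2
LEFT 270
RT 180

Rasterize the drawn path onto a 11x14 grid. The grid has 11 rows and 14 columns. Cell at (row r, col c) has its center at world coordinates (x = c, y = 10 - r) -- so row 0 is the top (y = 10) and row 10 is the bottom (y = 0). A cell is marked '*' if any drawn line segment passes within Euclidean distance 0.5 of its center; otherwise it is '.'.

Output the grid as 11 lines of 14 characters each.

Segment 0: (2,2) -> (2,1)
Segment 1: (2,1) -> (1,1)
Segment 2: (1,1) -> (1,0)
Segment 3: (1,0) -> (3,-0)

Answer: ..............
..............
..............
..............
..............
..............
..............
..............
..*...........
.**...........
.***..........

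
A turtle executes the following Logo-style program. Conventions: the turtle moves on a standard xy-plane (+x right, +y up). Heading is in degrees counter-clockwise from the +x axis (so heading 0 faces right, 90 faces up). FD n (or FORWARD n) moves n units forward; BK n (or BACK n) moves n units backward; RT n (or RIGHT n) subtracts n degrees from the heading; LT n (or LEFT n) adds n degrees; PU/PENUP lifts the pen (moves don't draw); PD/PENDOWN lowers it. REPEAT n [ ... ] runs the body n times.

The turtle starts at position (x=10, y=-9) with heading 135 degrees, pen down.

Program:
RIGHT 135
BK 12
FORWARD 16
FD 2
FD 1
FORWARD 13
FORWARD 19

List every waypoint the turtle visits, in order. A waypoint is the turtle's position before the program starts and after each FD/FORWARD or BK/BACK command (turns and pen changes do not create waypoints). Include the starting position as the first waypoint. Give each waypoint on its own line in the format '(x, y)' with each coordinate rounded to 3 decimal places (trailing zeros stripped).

Answer: (10, -9)
(-2, -9)
(14, -9)
(16, -9)
(17, -9)
(30, -9)
(49, -9)

Derivation:
Executing turtle program step by step:
Start: pos=(10,-9), heading=135, pen down
RT 135: heading 135 -> 0
BK 12: (10,-9) -> (-2,-9) [heading=0, draw]
FD 16: (-2,-9) -> (14,-9) [heading=0, draw]
FD 2: (14,-9) -> (16,-9) [heading=0, draw]
FD 1: (16,-9) -> (17,-9) [heading=0, draw]
FD 13: (17,-9) -> (30,-9) [heading=0, draw]
FD 19: (30,-9) -> (49,-9) [heading=0, draw]
Final: pos=(49,-9), heading=0, 6 segment(s) drawn
Waypoints (7 total):
(10, -9)
(-2, -9)
(14, -9)
(16, -9)
(17, -9)
(30, -9)
(49, -9)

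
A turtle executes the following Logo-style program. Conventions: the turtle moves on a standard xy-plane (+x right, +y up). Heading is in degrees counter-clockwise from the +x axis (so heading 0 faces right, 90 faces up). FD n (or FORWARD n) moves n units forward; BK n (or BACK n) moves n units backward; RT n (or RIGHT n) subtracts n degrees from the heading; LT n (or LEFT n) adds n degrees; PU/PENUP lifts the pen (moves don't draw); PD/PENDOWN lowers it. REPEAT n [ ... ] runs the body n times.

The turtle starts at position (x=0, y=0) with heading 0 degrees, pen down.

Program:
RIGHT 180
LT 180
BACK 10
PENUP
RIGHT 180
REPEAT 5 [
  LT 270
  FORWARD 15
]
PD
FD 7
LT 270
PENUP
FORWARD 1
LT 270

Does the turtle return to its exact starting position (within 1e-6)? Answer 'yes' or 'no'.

Executing turtle program step by step:
Start: pos=(0,0), heading=0, pen down
RT 180: heading 0 -> 180
LT 180: heading 180 -> 0
BK 10: (0,0) -> (-10,0) [heading=0, draw]
PU: pen up
RT 180: heading 0 -> 180
REPEAT 5 [
  -- iteration 1/5 --
  LT 270: heading 180 -> 90
  FD 15: (-10,0) -> (-10,15) [heading=90, move]
  -- iteration 2/5 --
  LT 270: heading 90 -> 0
  FD 15: (-10,15) -> (5,15) [heading=0, move]
  -- iteration 3/5 --
  LT 270: heading 0 -> 270
  FD 15: (5,15) -> (5,0) [heading=270, move]
  -- iteration 4/5 --
  LT 270: heading 270 -> 180
  FD 15: (5,0) -> (-10,0) [heading=180, move]
  -- iteration 5/5 --
  LT 270: heading 180 -> 90
  FD 15: (-10,0) -> (-10,15) [heading=90, move]
]
PD: pen down
FD 7: (-10,15) -> (-10,22) [heading=90, draw]
LT 270: heading 90 -> 0
PU: pen up
FD 1: (-10,22) -> (-9,22) [heading=0, move]
LT 270: heading 0 -> 270
Final: pos=(-9,22), heading=270, 2 segment(s) drawn

Start position: (0, 0)
Final position: (-9, 22)
Distance = 23.77; >= 1e-6 -> NOT closed

Answer: no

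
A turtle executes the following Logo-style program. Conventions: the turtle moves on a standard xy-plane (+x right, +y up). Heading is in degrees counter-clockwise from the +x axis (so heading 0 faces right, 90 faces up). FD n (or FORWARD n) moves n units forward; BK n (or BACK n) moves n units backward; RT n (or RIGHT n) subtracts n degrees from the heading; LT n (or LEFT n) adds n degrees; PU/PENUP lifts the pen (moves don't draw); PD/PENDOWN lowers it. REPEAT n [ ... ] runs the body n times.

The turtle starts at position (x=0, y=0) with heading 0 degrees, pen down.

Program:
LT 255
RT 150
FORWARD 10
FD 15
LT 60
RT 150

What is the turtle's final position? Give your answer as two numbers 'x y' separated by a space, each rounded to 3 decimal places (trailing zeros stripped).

Answer: -6.47 24.148

Derivation:
Executing turtle program step by step:
Start: pos=(0,0), heading=0, pen down
LT 255: heading 0 -> 255
RT 150: heading 255 -> 105
FD 10: (0,0) -> (-2.588,9.659) [heading=105, draw]
FD 15: (-2.588,9.659) -> (-6.47,24.148) [heading=105, draw]
LT 60: heading 105 -> 165
RT 150: heading 165 -> 15
Final: pos=(-6.47,24.148), heading=15, 2 segment(s) drawn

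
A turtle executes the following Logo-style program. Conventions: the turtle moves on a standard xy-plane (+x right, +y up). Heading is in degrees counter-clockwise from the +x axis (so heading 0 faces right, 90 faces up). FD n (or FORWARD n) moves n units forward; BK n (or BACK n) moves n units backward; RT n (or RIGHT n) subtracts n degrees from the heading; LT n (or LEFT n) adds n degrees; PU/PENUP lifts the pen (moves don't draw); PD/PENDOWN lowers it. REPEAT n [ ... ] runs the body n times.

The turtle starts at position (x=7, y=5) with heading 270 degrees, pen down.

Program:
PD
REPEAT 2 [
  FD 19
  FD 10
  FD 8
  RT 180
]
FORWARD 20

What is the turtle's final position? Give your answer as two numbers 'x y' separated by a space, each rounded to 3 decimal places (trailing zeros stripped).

Executing turtle program step by step:
Start: pos=(7,5), heading=270, pen down
PD: pen down
REPEAT 2 [
  -- iteration 1/2 --
  FD 19: (7,5) -> (7,-14) [heading=270, draw]
  FD 10: (7,-14) -> (7,-24) [heading=270, draw]
  FD 8: (7,-24) -> (7,-32) [heading=270, draw]
  RT 180: heading 270 -> 90
  -- iteration 2/2 --
  FD 19: (7,-32) -> (7,-13) [heading=90, draw]
  FD 10: (7,-13) -> (7,-3) [heading=90, draw]
  FD 8: (7,-3) -> (7,5) [heading=90, draw]
  RT 180: heading 90 -> 270
]
FD 20: (7,5) -> (7,-15) [heading=270, draw]
Final: pos=(7,-15), heading=270, 7 segment(s) drawn

Answer: 7 -15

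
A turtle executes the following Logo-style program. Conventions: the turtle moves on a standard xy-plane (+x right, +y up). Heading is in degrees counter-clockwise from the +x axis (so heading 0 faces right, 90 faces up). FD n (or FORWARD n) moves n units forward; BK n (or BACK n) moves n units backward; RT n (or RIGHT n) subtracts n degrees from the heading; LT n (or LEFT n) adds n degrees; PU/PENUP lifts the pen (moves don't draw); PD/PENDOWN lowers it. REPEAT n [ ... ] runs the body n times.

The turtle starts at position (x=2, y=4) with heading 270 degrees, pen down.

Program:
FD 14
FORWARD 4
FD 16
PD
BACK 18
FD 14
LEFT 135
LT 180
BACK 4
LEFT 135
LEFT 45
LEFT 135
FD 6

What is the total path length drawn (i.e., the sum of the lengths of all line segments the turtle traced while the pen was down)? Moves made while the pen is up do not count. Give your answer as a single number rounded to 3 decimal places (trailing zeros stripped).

Executing turtle program step by step:
Start: pos=(2,4), heading=270, pen down
FD 14: (2,4) -> (2,-10) [heading=270, draw]
FD 4: (2,-10) -> (2,-14) [heading=270, draw]
FD 16: (2,-14) -> (2,-30) [heading=270, draw]
PD: pen down
BK 18: (2,-30) -> (2,-12) [heading=270, draw]
FD 14: (2,-12) -> (2,-26) [heading=270, draw]
LT 135: heading 270 -> 45
LT 180: heading 45 -> 225
BK 4: (2,-26) -> (4.828,-23.172) [heading=225, draw]
LT 135: heading 225 -> 0
LT 45: heading 0 -> 45
LT 135: heading 45 -> 180
FD 6: (4.828,-23.172) -> (-1.172,-23.172) [heading=180, draw]
Final: pos=(-1.172,-23.172), heading=180, 7 segment(s) drawn

Segment lengths:
  seg 1: (2,4) -> (2,-10), length = 14
  seg 2: (2,-10) -> (2,-14), length = 4
  seg 3: (2,-14) -> (2,-30), length = 16
  seg 4: (2,-30) -> (2,-12), length = 18
  seg 5: (2,-12) -> (2,-26), length = 14
  seg 6: (2,-26) -> (4.828,-23.172), length = 4
  seg 7: (4.828,-23.172) -> (-1.172,-23.172), length = 6
Total = 76

Answer: 76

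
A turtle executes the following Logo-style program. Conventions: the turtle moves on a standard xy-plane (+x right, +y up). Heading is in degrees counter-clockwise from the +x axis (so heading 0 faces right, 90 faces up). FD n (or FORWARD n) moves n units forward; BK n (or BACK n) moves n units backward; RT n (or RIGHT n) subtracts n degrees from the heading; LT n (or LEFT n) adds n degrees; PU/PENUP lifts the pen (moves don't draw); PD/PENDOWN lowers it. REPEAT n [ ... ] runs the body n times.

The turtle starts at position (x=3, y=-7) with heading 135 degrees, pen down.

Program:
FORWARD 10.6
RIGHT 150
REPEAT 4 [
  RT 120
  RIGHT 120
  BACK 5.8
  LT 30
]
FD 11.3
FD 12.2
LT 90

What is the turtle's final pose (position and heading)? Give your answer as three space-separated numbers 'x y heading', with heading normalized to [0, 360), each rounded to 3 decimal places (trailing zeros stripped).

Answer: -16.609 -18.722 315

Derivation:
Executing turtle program step by step:
Start: pos=(3,-7), heading=135, pen down
FD 10.6: (3,-7) -> (-4.495,0.495) [heading=135, draw]
RT 150: heading 135 -> 345
REPEAT 4 [
  -- iteration 1/4 --
  RT 120: heading 345 -> 225
  RT 120: heading 225 -> 105
  BK 5.8: (-4.495,0.495) -> (-2.994,-5.107) [heading=105, draw]
  LT 30: heading 105 -> 135
  -- iteration 2/4 --
  RT 120: heading 135 -> 15
  RT 120: heading 15 -> 255
  BK 5.8: (-2.994,-5.107) -> (-1.493,0.495) [heading=255, draw]
  LT 30: heading 255 -> 285
  -- iteration 3/4 --
  RT 120: heading 285 -> 165
  RT 120: heading 165 -> 45
  BK 5.8: (-1.493,0.495) -> (-5.594,-3.606) [heading=45, draw]
  LT 30: heading 45 -> 75
  -- iteration 4/4 --
  RT 120: heading 75 -> 315
  RT 120: heading 315 -> 195
  BK 5.8: (-5.594,-3.606) -> (0.008,-2.105) [heading=195, draw]
  LT 30: heading 195 -> 225
]
FD 11.3: (0.008,-2.105) -> (-7.982,-10.095) [heading=225, draw]
FD 12.2: (-7.982,-10.095) -> (-16.609,-18.722) [heading=225, draw]
LT 90: heading 225 -> 315
Final: pos=(-16.609,-18.722), heading=315, 7 segment(s) drawn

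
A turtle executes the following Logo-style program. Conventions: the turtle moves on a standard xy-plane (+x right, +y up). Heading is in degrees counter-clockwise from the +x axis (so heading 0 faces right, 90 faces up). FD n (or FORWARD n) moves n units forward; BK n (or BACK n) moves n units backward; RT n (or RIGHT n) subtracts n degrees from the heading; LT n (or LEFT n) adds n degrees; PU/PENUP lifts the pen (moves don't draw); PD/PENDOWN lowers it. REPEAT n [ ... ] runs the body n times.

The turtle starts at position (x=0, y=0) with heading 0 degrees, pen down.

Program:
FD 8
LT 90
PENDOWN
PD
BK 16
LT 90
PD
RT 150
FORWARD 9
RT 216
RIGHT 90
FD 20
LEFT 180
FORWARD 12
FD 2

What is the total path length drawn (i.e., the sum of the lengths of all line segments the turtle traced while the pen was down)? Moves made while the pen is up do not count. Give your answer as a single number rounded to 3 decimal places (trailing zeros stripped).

Answer: 67

Derivation:
Executing turtle program step by step:
Start: pos=(0,0), heading=0, pen down
FD 8: (0,0) -> (8,0) [heading=0, draw]
LT 90: heading 0 -> 90
PD: pen down
PD: pen down
BK 16: (8,0) -> (8,-16) [heading=90, draw]
LT 90: heading 90 -> 180
PD: pen down
RT 150: heading 180 -> 30
FD 9: (8,-16) -> (15.794,-11.5) [heading=30, draw]
RT 216: heading 30 -> 174
RT 90: heading 174 -> 84
FD 20: (15.794,-11.5) -> (17.885,8.39) [heading=84, draw]
LT 180: heading 84 -> 264
FD 12: (17.885,8.39) -> (16.63,-3.544) [heading=264, draw]
FD 2: (16.63,-3.544) -> (16.421,-5.533) [heading=264, draw]
Final: pos=(16.421,-5.533), heading=264, 6 segment(s) drawn

Segment lengths:
  seg 1: (0,0) -> (8,0), length = 8
  seg 2: (8,0) -> (8,-16), length = 16
  seg 3: (8,-16) -> (15.794,-11.5), length = 9
  seg 4: (15.794,-11.5) -> (17.885,8.39), length = 20
  seg 5: (17.885,8.39) -> (16.63,-3.544), length = 12
  seg 6: (16.63,-3.544) -> (16.421,-5.533), length = 2
Total = 67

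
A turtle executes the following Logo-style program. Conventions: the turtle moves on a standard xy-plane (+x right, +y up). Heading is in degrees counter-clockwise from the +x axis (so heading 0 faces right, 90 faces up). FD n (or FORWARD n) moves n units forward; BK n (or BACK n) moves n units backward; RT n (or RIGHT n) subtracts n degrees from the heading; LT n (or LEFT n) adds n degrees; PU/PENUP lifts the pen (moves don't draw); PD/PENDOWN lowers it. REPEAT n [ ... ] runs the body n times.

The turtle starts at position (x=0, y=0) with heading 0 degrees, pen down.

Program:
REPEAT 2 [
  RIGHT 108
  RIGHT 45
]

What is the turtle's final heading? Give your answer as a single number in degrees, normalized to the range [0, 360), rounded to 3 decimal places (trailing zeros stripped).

Executing turtle program step by step:
Start: pos=(0,0), heading=0, pen down
REPEAT 2 [
  -- iteration 1/2 --
  RT 108: heading 0 -> 252
  RT 45: heading 252 -> 207
  -- iteration 2/2 --
  RT 108: heading 207 -> 99
  RT 45: heading 99 -> 54
]
Final: pos=(0,0), heading=54, 0 segment(s) drawn

Answer: 54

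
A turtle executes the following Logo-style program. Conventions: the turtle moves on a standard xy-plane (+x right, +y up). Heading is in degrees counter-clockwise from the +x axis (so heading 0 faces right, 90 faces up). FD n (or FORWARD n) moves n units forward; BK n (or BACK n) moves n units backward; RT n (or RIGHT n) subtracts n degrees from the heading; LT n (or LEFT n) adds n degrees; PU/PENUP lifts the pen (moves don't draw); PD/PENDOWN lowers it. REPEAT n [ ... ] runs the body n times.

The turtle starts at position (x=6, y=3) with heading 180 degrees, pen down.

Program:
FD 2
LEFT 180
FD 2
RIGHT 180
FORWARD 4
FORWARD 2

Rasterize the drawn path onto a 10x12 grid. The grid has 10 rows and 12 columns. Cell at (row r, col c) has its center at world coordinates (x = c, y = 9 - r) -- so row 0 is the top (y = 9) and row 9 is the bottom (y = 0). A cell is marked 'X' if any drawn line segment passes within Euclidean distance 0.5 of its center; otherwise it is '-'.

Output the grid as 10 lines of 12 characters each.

Segment 0: (6,3) -> (4,3)
Segment 1: (4,3) -> (6,3)
Segment 2: (6,3) -> (2,3)
Segment 3: (2,3) -> (0,3)

Answer: ------------
------------
------------
------------
------------
------------
XXXXXXX-----
------------
------------
------------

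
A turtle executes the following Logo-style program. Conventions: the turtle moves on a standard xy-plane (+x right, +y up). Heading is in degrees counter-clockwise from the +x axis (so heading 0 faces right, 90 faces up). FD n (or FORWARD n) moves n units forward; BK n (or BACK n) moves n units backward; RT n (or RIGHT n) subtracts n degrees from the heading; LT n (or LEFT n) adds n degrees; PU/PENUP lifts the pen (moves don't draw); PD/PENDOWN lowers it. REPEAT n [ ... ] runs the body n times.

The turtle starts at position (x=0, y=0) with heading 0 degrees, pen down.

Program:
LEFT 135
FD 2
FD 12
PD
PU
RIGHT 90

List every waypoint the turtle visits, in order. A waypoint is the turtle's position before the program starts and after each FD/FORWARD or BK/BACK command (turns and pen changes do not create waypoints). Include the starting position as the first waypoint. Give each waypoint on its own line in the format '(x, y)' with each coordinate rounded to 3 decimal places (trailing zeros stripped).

Answer: (0, 0)
(-1.414, 1.414)
(-9.899, 9.899)

Derivation:
Executing turtle program step by step:
Start: pos=(0,0), heading=0, pen down
LT 135: heading 0 -> 135
FD 2: (0,0) -> (-1.414,1.414) [heading=135, draw]
FD 12: (-1.414,1.414) -> (-9.899,9.899) [heading=135, draw]
PD: pen down
PU: pen up
RT 90: heading 135 -> 45
Final: pos=(-9.899,9.899), heading=45, 2 segment(s) drawn
Waypoints (3 total):
(0, 0)
(-1.414, 1.414)
(-9.899, 9.899)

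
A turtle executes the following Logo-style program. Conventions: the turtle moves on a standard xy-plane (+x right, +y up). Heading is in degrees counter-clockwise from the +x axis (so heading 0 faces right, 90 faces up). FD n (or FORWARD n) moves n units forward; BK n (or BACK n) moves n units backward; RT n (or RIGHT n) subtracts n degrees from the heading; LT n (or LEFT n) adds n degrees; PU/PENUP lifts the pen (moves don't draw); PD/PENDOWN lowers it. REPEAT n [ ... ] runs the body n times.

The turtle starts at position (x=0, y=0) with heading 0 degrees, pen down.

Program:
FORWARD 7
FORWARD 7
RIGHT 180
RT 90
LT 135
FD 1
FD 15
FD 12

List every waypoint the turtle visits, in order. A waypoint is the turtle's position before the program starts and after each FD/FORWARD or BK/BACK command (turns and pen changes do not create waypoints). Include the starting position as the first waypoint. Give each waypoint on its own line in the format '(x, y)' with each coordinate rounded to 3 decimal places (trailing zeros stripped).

Answer: (0, 0)
(7, 0)
(14, 0)
(13.293, -0.707)
(2.686, -11.314)
(-5.799, -19.799)

Derivation:
Executing turtle program step by step:
Start: pos=(0,0), heading=0, pen down
FD 7: (0,0) -> (7,0) [heading=0, draw]
FD 7: (7,0) -> (14,0) [heading=0, draw]
RT 180: heading 0 -> 180
RT 90: heading 180 -> 90
LT 135: heading 90 -> 225
FD 1: (14,0) -> (13.293,-0.707) [heading=225, draw]
FD 15: (13.293,-0.707) -> (2.686,-11.314) [heading=225, draw]
FD 12: (2.686,-11.314) -> (-5.799,-19.799) [heading=225, draw]
Final: pos=(-5.799,-19.799), heading=225, 5 segment(s) drawn
Waypoints (6 total):
(0, 0)
(7, 0)
(14, 0)
(13.293, -0.707)
(2.686, -11.314)
(-5.799, -19.799)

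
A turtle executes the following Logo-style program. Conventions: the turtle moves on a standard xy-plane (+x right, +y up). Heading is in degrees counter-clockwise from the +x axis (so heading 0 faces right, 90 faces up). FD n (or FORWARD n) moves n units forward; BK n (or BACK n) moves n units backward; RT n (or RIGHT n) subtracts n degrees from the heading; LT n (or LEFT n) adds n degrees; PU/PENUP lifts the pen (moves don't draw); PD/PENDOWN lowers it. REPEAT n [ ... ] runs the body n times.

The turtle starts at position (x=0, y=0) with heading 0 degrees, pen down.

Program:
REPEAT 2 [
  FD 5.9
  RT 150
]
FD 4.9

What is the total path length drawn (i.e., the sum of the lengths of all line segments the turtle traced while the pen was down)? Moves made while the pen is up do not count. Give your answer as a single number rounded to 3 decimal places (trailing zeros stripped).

Executing turtle program step by step:
Start: pos=(0,0), heading=0, pen down
REPEAT 2 [
  -- iteration 1/2 --
  FD 5.9: (0,0) -> (5.9,0) [heading=0, draw]
  RT 150: heading 0 -> 210
  -- iteration 2/2 --
  FD 5.9: (5.9,0) -> (0.79,-2.95) [heading=210, draw]
  RT 150: heading 210 -> 60
]
FD 4.9: (0.79,-2.95) -> (3.24,1.294) [heading=60, draw]
Final: pos=(3.24,1.294), heading=60, 3 segment(s) drawn

Segment lengths:
  seg 1: (0,0) -> (5.9,0), length = 5.9
  seg 2: (5.9,0) -> (0.79,-2.95), length = 5.9
  seg 3: (0.79,-2.95) -> (3.24,1.294), length = 4.9
Total = 16.7

Answer: 16.7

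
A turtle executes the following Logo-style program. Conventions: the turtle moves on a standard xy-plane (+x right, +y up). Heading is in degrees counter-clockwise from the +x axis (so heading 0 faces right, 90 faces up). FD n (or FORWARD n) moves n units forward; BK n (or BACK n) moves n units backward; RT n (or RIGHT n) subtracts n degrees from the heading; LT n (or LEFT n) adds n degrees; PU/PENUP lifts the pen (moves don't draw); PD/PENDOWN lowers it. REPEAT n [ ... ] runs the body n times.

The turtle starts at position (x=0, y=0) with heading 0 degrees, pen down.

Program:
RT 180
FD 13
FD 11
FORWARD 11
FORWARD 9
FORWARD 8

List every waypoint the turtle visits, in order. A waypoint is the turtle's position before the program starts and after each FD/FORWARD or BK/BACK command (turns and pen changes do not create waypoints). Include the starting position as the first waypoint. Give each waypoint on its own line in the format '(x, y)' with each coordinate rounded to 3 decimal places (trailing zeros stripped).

Executing turtle program step by step:
Start: pos=(0,0), heading=0, pen down
RT 180: heading 0 -> 180
FD 13: (0,0) -> (-13,0) [heading=180, draw]
FD 11: (-13,0) -> (-24,0) [heading=180, draw]
FD 11: (-24,0) -> (-35,0) [heading=180, draw]
FD 9: (-35,0) -> (-44,0) [heading=180, draw]
FD 8: (-44,0) -> (-52,0) [heading=180, draw]
Final: pos=(-52,0), heading=180, 5 segment(s) drawn
Waypoints (6 total):
(0, 0)
(-13, 0)
(-24, 0)
(-35, 0)
(-44, 0)
(-52, 0)

Answer: (0, 0)
(-13, 0)
(-24, 0)
(-35, 0)
(-44, 0)
(-52, 0)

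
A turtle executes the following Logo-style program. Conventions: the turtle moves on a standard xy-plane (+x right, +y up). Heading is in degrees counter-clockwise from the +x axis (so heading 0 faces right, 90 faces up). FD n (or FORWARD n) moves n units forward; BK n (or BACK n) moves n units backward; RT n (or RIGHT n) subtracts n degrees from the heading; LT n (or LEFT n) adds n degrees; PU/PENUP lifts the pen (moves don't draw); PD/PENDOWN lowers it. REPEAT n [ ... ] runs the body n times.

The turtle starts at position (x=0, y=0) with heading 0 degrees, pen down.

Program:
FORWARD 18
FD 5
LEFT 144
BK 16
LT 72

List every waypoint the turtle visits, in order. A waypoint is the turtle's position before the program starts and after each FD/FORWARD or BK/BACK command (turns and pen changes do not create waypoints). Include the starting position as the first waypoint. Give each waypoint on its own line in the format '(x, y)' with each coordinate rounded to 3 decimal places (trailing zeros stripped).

Executing turtle program step by step:
Start: pos=(0,0), heading=0, pen down
FD 18: (0,0) -> (18,0) [heading=0, draw]
FD 5: (18,0) -> (23,0) [heading=0, draw]
LT 144: heading 0 -> 144
BK 16: (23,0) -> (35.944,-9.405) [heading=144, draw]
LT 72: heading 144 -> 216
Final: pos=(35.944,-9.405), heading=216, 3 segment(s) drawn
Waypoints (4 total):
(0, 0)
(18, 0)
(23, 0)
(35.944, -9.405)

Answer: (0, 0)
(18, 0)
(23, 0)
(35.944, -9.405)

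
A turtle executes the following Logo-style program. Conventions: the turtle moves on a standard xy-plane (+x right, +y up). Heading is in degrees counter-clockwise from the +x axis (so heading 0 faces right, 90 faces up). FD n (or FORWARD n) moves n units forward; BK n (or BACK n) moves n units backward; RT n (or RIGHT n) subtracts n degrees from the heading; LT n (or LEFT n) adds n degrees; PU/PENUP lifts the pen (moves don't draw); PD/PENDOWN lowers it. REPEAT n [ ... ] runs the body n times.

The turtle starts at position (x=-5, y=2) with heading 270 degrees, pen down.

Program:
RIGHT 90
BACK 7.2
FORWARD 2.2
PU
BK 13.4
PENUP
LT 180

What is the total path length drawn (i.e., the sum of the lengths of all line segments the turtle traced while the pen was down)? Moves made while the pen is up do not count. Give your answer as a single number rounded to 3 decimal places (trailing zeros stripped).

Answer: 9.4

Derivation:
Executing turtle program step by step:
Start: pos=(-5,2), heading=270, pen down
RT 90: heading 270 -> 180
BK 7.2: (-5,2) -> (2.2,2) [heading=180, draw]
FD 2.2: (2.2,2) -> (0,2) [heading=180, draw]
PU: pen up
BK 13.4: (0,2) -> (13.4,2) [heading=180, move]
PU: pen up
LT 180: heading 180 -> 0
Final: pos=(13.4,2), heading=0, 2 segment(s) drawn

Segment lengths:
  seg 1: (-5,2) -> (2.2,2), length = 7.2
  seg 2: (2.2,2) -> (0,2), length = 2.2
Total = 9.4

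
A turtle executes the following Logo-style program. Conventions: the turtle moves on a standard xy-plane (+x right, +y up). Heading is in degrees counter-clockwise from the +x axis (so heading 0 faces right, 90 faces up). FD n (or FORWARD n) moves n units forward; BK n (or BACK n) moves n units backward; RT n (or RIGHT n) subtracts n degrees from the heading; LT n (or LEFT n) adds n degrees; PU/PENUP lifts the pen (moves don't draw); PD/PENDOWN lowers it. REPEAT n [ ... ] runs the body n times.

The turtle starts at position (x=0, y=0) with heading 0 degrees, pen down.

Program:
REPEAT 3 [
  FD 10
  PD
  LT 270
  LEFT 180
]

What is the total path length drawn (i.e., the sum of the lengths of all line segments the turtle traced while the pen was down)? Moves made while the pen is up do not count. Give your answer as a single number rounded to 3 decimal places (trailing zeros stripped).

Answer: 30

Derivation:
Executing turtle program step by step:
Start: pos=(0,0), heading=0, pen down
REPEAT 3 [
  -- iteration 1/3 --
  FD 10: (0,0) -> (10,0) [heading=0, draw]
  PD: pen down
  LT 270: heading 0 -> 270
  LT 180: heading 270 -> 90
  -- iteration 2/3 --
  FD 10: (10,0) -> (10,10) [heading=90, draw]
  PD: pen down
  LT 270: heading 90 -> 0
  LT 180: heading 0 -> 180
  -- iteration 3/3 --
  FD 10: (10,10) -> (0,10) [heading=180, draw]
  PD: pen down
  LT 270: heading 180 -> 90
  LT 180: heading 90 -> 270
]
Final: pos=(0,10), heading=270, 3 segment(s) drawn

Segment lengths:
  seg 1: (0,0) -> (10,0), length = 10
  seg 2: (10,0) -> (10,10), length = 10
  seg 3: (10,10) -> (0,10), length = 10
Total = 30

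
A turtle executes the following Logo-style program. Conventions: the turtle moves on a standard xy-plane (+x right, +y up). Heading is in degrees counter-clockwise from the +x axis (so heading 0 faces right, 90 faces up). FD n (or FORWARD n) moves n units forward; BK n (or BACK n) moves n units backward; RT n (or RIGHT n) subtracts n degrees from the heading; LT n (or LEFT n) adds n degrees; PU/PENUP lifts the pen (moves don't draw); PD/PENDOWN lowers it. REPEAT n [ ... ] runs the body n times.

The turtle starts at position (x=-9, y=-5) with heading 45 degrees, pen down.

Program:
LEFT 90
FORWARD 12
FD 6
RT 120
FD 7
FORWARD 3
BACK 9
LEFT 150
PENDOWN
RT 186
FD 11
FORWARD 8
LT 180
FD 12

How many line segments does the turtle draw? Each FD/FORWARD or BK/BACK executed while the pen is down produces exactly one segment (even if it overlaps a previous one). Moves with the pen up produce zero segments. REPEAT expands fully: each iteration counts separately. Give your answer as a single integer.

Executing turtle program step by step:
Start: pos=(-9,-5), heading=45, pen down
LT 90: heading 45 -> 135
FD 12: (-9,-5) -> (-17.485,3.485) [heading=135, draw]
FD 6: (-17.485,3.485) -> (-21.728,7.728) [heading=135, draw]
RT 120: heading 135 -> 15
FD 7: (-21.728,7.728) -> (-14.966,9.54) [heading=15, draw]
FD 3: (-14.966,9.54) -> (-12.069,10.316) [heading=15, draw]
BK 9: (-12.069,10.316) -> (-20.762,7.987) [heading=15, draw]
LT 150: heading 15 -> 165
PD: pen down
RT 186: heading 165 -> 339
FD 11: (-20.762,7.987) -> (-10.493,4.045) [heading=339, draw]
FD 8: (-10.493,4.045) -> (-3.024,1.178) [heading=339, draw]
LT 180: heading 339 -> 159
FD 12: (-3.024,1.178) -> (-14.227,5.478) [heading=159, draw]
Final: pos=(-14.227,5.478), heading=159, 8 segment(s) drawn
Segments drawn: 8

Answer: 8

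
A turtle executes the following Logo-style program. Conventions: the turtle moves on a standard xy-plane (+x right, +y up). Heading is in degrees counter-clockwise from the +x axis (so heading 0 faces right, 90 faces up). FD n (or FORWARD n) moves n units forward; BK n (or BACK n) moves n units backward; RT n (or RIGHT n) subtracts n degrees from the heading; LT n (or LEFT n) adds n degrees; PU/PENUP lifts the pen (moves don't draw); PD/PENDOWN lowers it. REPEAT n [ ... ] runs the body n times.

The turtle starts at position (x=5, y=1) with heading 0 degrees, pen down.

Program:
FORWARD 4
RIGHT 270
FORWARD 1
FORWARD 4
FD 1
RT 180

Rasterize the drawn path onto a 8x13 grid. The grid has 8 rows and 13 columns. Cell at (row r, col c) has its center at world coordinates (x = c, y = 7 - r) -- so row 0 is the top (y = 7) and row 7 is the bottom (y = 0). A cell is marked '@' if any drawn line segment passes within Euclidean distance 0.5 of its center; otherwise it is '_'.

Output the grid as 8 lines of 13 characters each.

Answer: _________@___
_________@___
_________@___
_________@___
_________@___
_________@___
_____@@@@@___
_____________

Derivation:
Segment 0: (5,1) -> (9,1)
Segment 1: (9,1) -> (9,2)
Segment 2: (9,2) -> (9,6)
Segment 3: (9,6) -> (9,7)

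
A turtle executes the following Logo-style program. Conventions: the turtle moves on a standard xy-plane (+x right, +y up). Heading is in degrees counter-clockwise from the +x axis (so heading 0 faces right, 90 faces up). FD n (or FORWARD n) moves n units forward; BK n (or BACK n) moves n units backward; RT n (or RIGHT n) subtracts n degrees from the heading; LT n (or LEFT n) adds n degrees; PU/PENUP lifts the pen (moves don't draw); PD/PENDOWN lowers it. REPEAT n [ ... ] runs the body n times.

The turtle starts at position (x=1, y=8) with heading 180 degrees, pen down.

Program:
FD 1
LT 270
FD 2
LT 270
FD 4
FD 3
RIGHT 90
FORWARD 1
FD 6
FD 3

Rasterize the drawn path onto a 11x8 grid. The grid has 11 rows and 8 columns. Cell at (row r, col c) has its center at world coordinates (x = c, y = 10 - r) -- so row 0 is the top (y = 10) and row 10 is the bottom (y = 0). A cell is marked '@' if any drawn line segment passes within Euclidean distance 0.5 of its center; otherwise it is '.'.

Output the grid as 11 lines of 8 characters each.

Segment 0: (1,8) -> (0,8)
Segment 1: (0,8) -> (0,10)
Segment 2: (0,10) -> (4,10)
Segment 3: (4,10) -> (7,10)
Segment 4: (7,10) -> (7,9)
Segment 5: (7,9) -> (7,3)
Segment 6: (7,3) -> (7,-0)

Answer: @@@@@@@@
@......@
@@.....@
.......@
.......@
.......@
.......@
.......@
.......@
.......@
.......@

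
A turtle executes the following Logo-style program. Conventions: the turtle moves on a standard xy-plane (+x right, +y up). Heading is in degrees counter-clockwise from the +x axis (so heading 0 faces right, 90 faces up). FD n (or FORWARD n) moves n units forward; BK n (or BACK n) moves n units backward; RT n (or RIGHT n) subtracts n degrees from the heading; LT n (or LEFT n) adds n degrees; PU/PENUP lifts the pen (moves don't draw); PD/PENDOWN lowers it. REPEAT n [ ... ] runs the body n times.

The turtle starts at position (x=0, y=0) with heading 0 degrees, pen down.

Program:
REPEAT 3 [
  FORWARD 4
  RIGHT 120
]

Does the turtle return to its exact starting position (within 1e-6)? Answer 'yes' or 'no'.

Answer: yes

Derivation:
Executing turtle program step by step:
Start: pos=(0,0), heading=0, pen down
REPEAT 3 [
  -- iteration 1/3 --
  FD 4: (0,0) -> (4,0) [heading=0, draw]
  RT 120: heading 0 -> 240
  -- iteration 2/3 --
  FD 4: (4,0) -> (2,-3.464) [heading=240, draw]
  RT 120: heading 240 -> 120
  -- iteration 3/3 --
  FD 4: (2,-3.464) -> (0,0) [heading=120, draw]
  RT 120: heading 120 -> 0
]
Final: pos=(0,0), heading=0, 3 segment(s) drawn

Start position: (0, 0)
Final position: (0, 0)
Distance = 0; < 1e-6 -> CLOSED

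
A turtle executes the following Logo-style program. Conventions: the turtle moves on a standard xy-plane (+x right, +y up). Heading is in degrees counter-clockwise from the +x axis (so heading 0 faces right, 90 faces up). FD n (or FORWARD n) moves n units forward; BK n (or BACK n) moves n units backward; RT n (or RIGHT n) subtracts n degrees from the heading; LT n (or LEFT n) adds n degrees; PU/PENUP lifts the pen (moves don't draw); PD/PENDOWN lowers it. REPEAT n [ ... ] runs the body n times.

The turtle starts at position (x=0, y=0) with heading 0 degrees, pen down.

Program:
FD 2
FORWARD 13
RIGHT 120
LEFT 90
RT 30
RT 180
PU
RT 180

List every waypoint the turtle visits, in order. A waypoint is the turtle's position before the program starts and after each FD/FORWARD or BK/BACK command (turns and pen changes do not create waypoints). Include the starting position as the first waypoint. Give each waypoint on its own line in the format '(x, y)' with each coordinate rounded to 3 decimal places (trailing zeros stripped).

Answer: (0, 0)
(2, 0)
(15, 0)

Derivation:
Executing turtle program step by step:
Start: pos=(0,0), heading=0, pen down
FD 2: (0,0) -> (2,0) [heading=0, draw]
FD 13: (2,0) -> (15,0) [heading=0, draw]
RT 120: heading 0 -> 240
LT 90: heading 240 -> 330
RT 30: heading 330 -> 300
RT 180: heading 300 -> 120
PU: pen up
RT 180: heading 120 -> 300
Final: pos=(15,0), heading=300, 2 segment(s) drawn
Waypoints (3 total):
(0, 0)
(2, 0)
(15, 0)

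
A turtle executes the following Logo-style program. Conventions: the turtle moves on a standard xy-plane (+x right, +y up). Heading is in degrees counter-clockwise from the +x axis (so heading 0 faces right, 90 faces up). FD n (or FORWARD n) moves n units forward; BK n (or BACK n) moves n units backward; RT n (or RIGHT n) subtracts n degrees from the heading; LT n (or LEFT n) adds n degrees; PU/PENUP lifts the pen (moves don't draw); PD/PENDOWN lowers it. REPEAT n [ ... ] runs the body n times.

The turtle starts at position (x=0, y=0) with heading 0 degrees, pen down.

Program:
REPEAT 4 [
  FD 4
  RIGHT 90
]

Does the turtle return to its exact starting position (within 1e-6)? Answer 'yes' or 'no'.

Executing turtle program step by step:
Start: pos=(0,0), heading=0, pen down
REPEAT 4 [
  -- iteration 1/4 --
  FD 4: (0,0) -> (4,0) [heading=0, draw]
  RT 90: heading 0 -> 270
  -- iteration 2/4 --
  FD 4: (4,0) -> (4,-4) [heading=270, draw]
  RT 90: heading 270 -> 180
  -- iteration 3/4 --
  FD 4: (4,-4) -> (0,-4) [heading=180, draw]
  RT 90: heading 180 -> 90
  -- iteration 4/4 --
  FD 4: (0,-4) -> (0,0) [heading=90, draw]
  RT 90: heading 90 -> 0
]
Final: pos=(0,0), heading=0, 4 segment(s) drawn

Start position: (0, 0)
Final position: (0, 0)
Distance = 0; < 1e-6 -> CLOSED

Answer: yes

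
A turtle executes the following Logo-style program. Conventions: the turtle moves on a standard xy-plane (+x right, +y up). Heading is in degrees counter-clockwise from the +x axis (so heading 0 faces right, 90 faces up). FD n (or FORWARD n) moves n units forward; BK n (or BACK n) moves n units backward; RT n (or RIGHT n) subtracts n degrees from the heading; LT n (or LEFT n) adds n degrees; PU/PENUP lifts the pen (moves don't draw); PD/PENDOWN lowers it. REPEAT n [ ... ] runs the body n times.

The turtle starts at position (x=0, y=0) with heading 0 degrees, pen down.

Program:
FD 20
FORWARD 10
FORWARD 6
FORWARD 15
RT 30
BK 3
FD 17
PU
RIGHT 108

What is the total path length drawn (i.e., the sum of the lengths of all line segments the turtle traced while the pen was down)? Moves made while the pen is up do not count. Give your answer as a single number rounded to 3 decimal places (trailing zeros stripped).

Executing turtle program step by step:
Start: pos=(0,0), heading=0, pen down
FD 20: (0,0) -> (20,0) [heading=0, draw]
FD 10: (20,0) -> (30,0) [heading=0, draw]
FD 6: (30,0) -> (36,0) [heading=0, draw]
FD 15: (36,0) -> (51,0) [heading=0, draw]
RT 30: heading 0 -> 330
BK 3: (51,0) -> (48.402,1.5) [heading=330, draw]
FD 17: (48.402,1.5) -> (63.124,-7) [heading=330, draw]
PU: pen up
RT 108: heading 330 -> 222
Final: pos=(63.124,-7), heading=222, 6 segment(s) drawn

Segment lengths:
  seg 1: (0,0) -> (20,0), length = 20
  seg 2: (20,0) -> (30,0), length = 10
  seg 3: (30,0) -> (36,0), length = 6
  seg 4: (36,0) -> (51,0), length = 15
  seg 5: (51,0) -> (48.402,1.5), length = 3
  seg 6: (48.402,1.5) -> (63.124,-7), length = 17
Total = 71

Answer: 71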